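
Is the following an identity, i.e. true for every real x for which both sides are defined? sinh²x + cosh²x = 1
Claim: sinh²x + cosh²x = 1.
Test a specific point where both sides are defined: x = 1.
LHS = sinh²x + cosh²x ≈ 3.7622
RHS = 1 ≈ 1.0000
Since 3.7622 ≠ 1.0000, the equation fails at this point, so it cannot hold for every real x for which both sides are defined.
The correct hyperbolic identity is cosh²x - sinh²x = 1 (a difference); the sum sinh²x + cosh²x equals cosh(2x).

Conclusion: No, this is NOT an identity.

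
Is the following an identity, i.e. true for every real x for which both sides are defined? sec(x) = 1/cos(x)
Yes, this is an identity.

Claim: sec(x) = 1/cos(x).
Reasoning: sec(x) is by definition the reciprocal of cos(x), wherever cos(x) ≠ 0.
So the two sides agree for every real x for which both sides are defined.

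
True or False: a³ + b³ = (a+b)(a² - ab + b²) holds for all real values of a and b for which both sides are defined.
Claim: a³ + b³ = (a+b)(a² - ab + b²).
Reasoning: Expand the right side: (a+b)(a² - ab + b²) = a³ - a²b + ab² + a²b - ab² + b³ = a³ + b³ (the middle terms cancel in pairs).
So the two sides agree for all real values of a and b for which both sides are defined.

Conclusion: True.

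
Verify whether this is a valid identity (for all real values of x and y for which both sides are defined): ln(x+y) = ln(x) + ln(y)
Claim: ln(x+y) = ln(x) + ln(y).
Test a specific point where both sides are defined: x = 1, y = 1/2.
LHS = ln(x+y) ≈ 0.4055
RHS = ln(x) + ln(y) ≈ -0.6931
Since 0.4055 ≠ -0.6931, the equation fails at this point, so it cannot hold for all real values of x and y for which both sides are defined.
ln(x) + ln(y) = ln(xy), not ln(x+y).

Conclusion: No, this is NOT an identity.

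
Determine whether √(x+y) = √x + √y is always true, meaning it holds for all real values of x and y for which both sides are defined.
No, this is NOT an identity.

Claim: √(x+y) = √x + √y.
Test a specific point where both sides are defined: x = 3, y = 2.
LHS = √(x+y) ≈ 2.2361
RHS = √x + √y ≈ 3.1463
Since 2.2361 ≠ 3.1463, the equation fails at this point, so it cannot hold for all real values of x and y for which both sides are defined.
Squaring the right side gives x + 2√(xy) + y, not x + y.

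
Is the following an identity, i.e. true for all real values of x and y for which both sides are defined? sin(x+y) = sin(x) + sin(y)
Claim: sin(x+y) = sin(x) + sin(y).
Test a specific point where both sides are defined: x = π/4, y = 3π/4.
LHS = sin(x+y) ≈ 0.0000
RHS = sin(x) + sin(y) ≈ 1.4142
Since 0.0000 ≠ 1.4142, the equation fails at this point, so it cannot hold for all real values of x and y for which both sides are defined.
The correct expansion is sin(x+y) = sin(x)cos(y) + cos(x)sin(y); sine is not additive.

Conclusion: No, this is NOT an identity.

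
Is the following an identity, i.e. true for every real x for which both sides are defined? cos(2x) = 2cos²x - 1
Yes, this is an identity.

Claim: cos(2x) = 2cos²x - 1.
Reasoning: cos(2x) = cos²x - sin²x. Replace sin²x by 1 - cos²x: cos²x - (1 - cos²x) = 2cos²x - 1.
So the two sides agree for every real x for which both sides are defined.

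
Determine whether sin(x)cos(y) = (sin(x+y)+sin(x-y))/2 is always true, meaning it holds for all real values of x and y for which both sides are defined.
Claim: sin(x)cos(y) = (sin(x+y)+sin(x-y))/2.
Reasoning: sin(x+y) = sin(x)cos(y) + cos(x)sin(y) and sin(x-y) = sin(x)cos(y) - cos(x)sin(y). Adding, sin(x+y) + sin(x-y) = 2sin(x)cos(y); divide by 2.
So the two sides agree for all real values of x and y for which both sides are defined.

Conclusion: Yes, this is an identity.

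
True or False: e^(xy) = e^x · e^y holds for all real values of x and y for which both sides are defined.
Claim: e^(xy) = e^x · e^y.
Test a specific point where both sides are defined: x = 3/2, y = 4.
LHS = e^(xy) ≈ 403.4288
RHS = e^x · e^y ≈ 244.6919
Since 403.4288 ≠ 244.6919, the equation fails at this point, so it cannot hold for all real values of x and y for which both sides are defined.
e^x · e^y = e^(x+y), not e^(xy).

Conclusion: False.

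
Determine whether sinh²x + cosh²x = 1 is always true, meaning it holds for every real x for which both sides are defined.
No, this is NOT an identity.

Claim: sinh²x + cosh²x = 1.
Test a specific point where both sides are defined: x = -1.
LHS = sinh²x + cosh²x ≈ 3.7622
RHS = 1 ≈ 1.0000
Since 3.7622 ≠ 1.0000, the equation fails at this point, so it cannot hold for every real x for which both sides are defined.
The correct hyperbolic identity is cosh²x - sinh²x = 1 (a difference); the sum sinh²x + cosh²x equals cosh(2x).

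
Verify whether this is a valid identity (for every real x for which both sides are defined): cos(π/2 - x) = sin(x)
Yes, this is an identity.

Claim: cos(π/2 - x) = sin(x).
Reasoning: Use cos(u - v) = cos(u)cos(v) + sin(u)sin(v) with u = π/2, v = x: cos(π/2)cos(x) + sin(π/2)sin(x) = 0·cos(x) + 1·sin(x) = sin(x).
So the two sides agree for every real x for which both sides are defined.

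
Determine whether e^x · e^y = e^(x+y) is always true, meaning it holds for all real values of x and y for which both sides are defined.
Claim: e^x · e^y = e^(x+y).
Reasoning: This is the law of exponents for a common base: multiplying powers adds exponents. E.g. from the series, (Σ x^j/j!)(Σ y^k/k!) = Σ_m (Σ_{j+k=m} x^j y^k/(j!k!)) = Σ_m (x+y)^m/m! by the binomial theorem.
So the two sides agree for all real values of x and y for which both sides are defined.

Conclusion: Yes, this is an identity.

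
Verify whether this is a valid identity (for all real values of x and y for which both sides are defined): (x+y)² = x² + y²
No, this is NOT an identity.

Claim: (x+y)² = x² + y².
Test a specific point where both sides are defined: x = 1, y = 1/2.
LHS = (x+y)² ≈ 2.2500
RHS = x² + y² ≈ 1.2500
Since 2.2500 ≠ 1.2500, the equation fails at this point, so it cannot hold for all real values of x and y for which both sides are defined.
The correct expansion is (x+y)² = x² + 2xy + y²; the cross term 2xy is missing.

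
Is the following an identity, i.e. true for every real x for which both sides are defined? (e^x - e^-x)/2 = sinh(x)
Claim: (e^x - e^-x)/2 = sinh(x).
Reasoning: This is exactly the definition of the hyperbolic sine: sinh(x) := (e^x - e^-x)/2.
So the two sides agree for every real x for which both sides are defined.

Conclusion: Yes, this is an identity.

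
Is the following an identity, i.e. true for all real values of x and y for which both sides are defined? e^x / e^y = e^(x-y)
Claim: e^x / e^y = e^(x-y).
Reasoning: 1/e^y = e^(-y), so e^x / e^y = e^x · e^(-y) = e^(x + (-y)) = e^(x-y) by the product rule for exponents.
So the two sides agree for all real values of x and y for which both sides are defined.

Conclusion: Yes, this is an identity.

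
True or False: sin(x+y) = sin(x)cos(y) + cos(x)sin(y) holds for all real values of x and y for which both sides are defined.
True.

Claim: sin(x+y) = sin(x)cos(y) + cos(x)sin(y).
Reasoning: By Euler's formula e^(i(x+y)) = e^(ix)·e^(iy) = (cos x + i·sin x)(cos y + i·sin y). The imaginary part of the left side is sin(x+y); the imaginary part of the product is sin(x)cos(y) + cos(x)sin(y).
So the two sides agree for all real values of x and y for which both sides are defined.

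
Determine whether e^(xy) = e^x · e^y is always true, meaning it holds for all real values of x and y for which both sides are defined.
No, this is NOT an identity.

Claim: e^(xy) = e^x · e^y.
Test a specific point where both sides are defined: x = 3/2, y = -3.
LHS = e^(xy) ≈ 0.0111
RHS = e^x · e^y ≈ 0.2231
Since 0.0111 ≠ 0.2231, the equation fails at this point, so it cannot hold for all real values of x and y for which both sides are defined.
e^x · e^y = e^(x+y), not e^(xy).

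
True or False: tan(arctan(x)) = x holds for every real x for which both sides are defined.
True.

Claim: tan(arctan(x)) = x.
Reasoning: For every real x, arctan(x) is by definition the angle in (-π/2, π/2) whose tangent equals x. Taking the tangent of that angle returns x.
So the two sides agree for every real x for which both sides are defined.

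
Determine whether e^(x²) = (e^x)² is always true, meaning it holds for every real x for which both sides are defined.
No, this is NOT an identity.

Claim: e^(x²) = (e^x)².
Test a specific point where both sides are defined: x = -1.
LHS = e^(x²) ≈ 2.7183
RHS = (e^x)² ≈ 0.1353
Since 2.7183 ≠ 0.1353, the equation fails at this point, so it cannot hold for every real x for which both sides are defined.
(e^x)² = e^(2x), and 2x ≠ x² in general.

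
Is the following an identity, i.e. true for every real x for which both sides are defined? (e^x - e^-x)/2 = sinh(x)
Claim: (e^x - e^-x)/2 = sinh(x).
Reasoning: This is exactly the definition of the hyperbolic sine: sinh(x) := (e^x - e^-x)/2.
So the two sides agree for every real x for which both sides are defined.

Conclusion: Yes, this is an identity.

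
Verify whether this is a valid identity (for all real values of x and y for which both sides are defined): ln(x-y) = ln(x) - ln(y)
Claim: ln(x-y) = ln(x) - ln(y).
Test a specific point where both sides are defined: x = 3, y = 1.
LHS = ln(x-y) ≈ 0.6931
RHS = ln(x) - ln(y) ≈ 1.0986
Since 0.6931 ≠ 1.0986, the equation fails at this point, so it cannot hold for all real values of x and y for which both sides are defined.
ln(x) - ln(y) = ln(x/y), not ln(x-y).

Conclusion: No, this is NOT an identity.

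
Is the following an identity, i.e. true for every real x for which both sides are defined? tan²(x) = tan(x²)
No, this is NOT an identity.

Claim: tan²(x) = tan(x²).
Test a specific point where both sides are defined: x = 2π/3.
LHS = tan²(x) ≈ 3.0000
RHS = tan(x²) ≈ 2.9590
Since 3.0000 ≠ 2.9590, the equation fails at this point, so it cannot hold for every real x for which both sides are defined.
tan²(x) means (tan x)², squaring the output; tan(x²) squares the input. These are different functions.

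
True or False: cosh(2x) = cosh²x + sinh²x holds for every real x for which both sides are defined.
True.

Claim: cosh(2x) = cosh²x + sinh²x.
Reasoning: cosh²x = (e^(2x) + 2 + e^(-2x))/4 and sinh²x = (e^(2x) - 2 + e^(-2x))/4. Adding gives (2e^(2x) + 2e^(-2x))/4 = (e^(2x) + e^(-2x))/2 = cosh(2x).
So the two sides agree for every real x for which both sides are defined.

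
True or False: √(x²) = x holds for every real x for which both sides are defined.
False.

Claim: √(x²) = x.
Test a specific point where both sides are defined: x = -3.
LHS = √(x²) ≈ 3.0000
RHS = x ≈ -3.0000
Since 3.0000 ≠ -3.0000, the equation fails at this point, so it cannot hold for every real x for which both sides are defined.
√(x²) = |x|, which differs from x whenever x < 0 (both sides are defined for every real x).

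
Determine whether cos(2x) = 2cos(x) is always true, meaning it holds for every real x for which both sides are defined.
Claim: cos(2x) = 2cos(x).
Test a specific point where both sides are defined: x = π/2.
LHS = cos(2x) ≈ -1.0000
RHS = 2cos(x) ≈ 0.0000
Since -1.0000 ≠ 0.0000, the equation fails at this point, so it cannot hold for every real x for which both sides are defined.
The correct double-angle formula is cos(2x) = cos²x - sin²x.

Conclusion: No, this is NOT an identity.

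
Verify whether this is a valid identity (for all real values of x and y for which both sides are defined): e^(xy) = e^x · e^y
No, this is NOT an identity.

Claim: e^(xy) = e^x · e^y.
Test a specific point where both sides are defined: x = -3, y = 3/2.
LHS = e^(xy) ≈ 0.0111
RHS = e^x · e^y ≈ 0.2231
Since 0.0111 ≠ 0.2231, the equation fails at this point, so it cannot hold for all real values of x and y for which both sides are defined.
e^x · e^y = e^(x+y), not e^(xy).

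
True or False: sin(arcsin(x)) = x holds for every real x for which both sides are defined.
True.

Claim: sin(arcsin(x)) = x.
Reasoning: For -1 ≤ x ≤ 1 (where arcsin is defined), arcsin(x) is by definition an angle whose sine equals x. Taking the sine of that angle returns x. (Note the other order, arcsin(sin x) = x, is NOT an identity.)
So the two sides agree for every real x for which both sides are defined.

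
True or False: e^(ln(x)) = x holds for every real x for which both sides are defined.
Claim: e^(ln(x)) = x.
Reasoning: For x > 0, ln(x) is by definition the exponent p such that e^p = x. Raising e to that exponent therefore returns x: e^(ln x) = x.
So the two sides agree for every real x for which both sides are defined.

Conclusion: True.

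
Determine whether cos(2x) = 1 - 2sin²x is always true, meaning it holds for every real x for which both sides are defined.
Yes, this is an identity.

Claim: cos(2x) = 1 - 2sin²x.
Reasoning: cos(2x) = cos²x - sin²x. Replace cos²x by 1 - sin²x: (1 - sin²x) - sin²x = 1 - 2sin²x.
So the two sides agree for every real x for which both sides are defined.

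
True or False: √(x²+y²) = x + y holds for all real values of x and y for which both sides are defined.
False.

Claim: √(x²+y²) = x + y.
Test a specific point where both sides are defined: x = 4, y = 1/2.
LHS = √(x²+y²) ≈ 4.0311
RHS = x + y ≈ 4.5000
Since 4.0311 ≠ 4.5000, the equation fails at this point, so it cannot hold for all real values of x and y for which both sides are defined.
(x+y)² = x² + 2xy + y², not x² + y², so the square root does not split this way.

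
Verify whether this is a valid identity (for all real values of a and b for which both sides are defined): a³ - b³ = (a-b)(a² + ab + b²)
Yes, this is an identity.

Claim: a³ - b³ = (a-b)(a² + ab + b²).
Reasoning: Expand the right side: (a-b)(a² + ab + b²) = a³ + a²b + ab² - a²b - ab² - b³ = a³ - b³ (the middle terms cancel in pairs).
So the two sides agree for all real values of a and b for which both sides are defined.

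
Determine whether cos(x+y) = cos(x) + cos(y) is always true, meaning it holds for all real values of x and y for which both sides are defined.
Claim: cos(x+y) = cos(x) + cos(y).
Test a specific point where both sides are defined: x = 3π/4, y = π/6.
LHS = cos(x+y) ≈ -0.9659
RHS = cos(x) + cos(y) ≈ 0.1589
Since -0.9659 ≠ 0.1589, the equation fails at this point, so it cannot hold for all real values of x and y for which both sides are defined.
The correct expansion is cos(x+y) = cos(x)cos(y) - sin(x)sin(y); cosine is not additive.

Conclusion: No, this is NOT an identity.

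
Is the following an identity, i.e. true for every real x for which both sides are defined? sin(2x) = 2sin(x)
Claim: sin(2x) = 2sin(x).
Test a specific point where both sides are defined: x = 2π/3.
LHS = sin(2x) ≈ -0.8660
RHS = 2sin(x) ≈ 1.7321
Since -0.8660 ≠ 1.7321, the equation fails at this point, so it cannot hold for every real x for which both sides are defined.
The correct double-angle formula is sin(2x) = 2sin(x)cos(x).

Conclusion: No, this is NOT an identity.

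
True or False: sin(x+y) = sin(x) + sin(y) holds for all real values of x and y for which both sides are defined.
False.

Claim: sin(x+y) = sin(x) + sin(y).
Test a specific point where both sides are defined: x = π/3, y = -π/6.
LHS = sin(x+y) ≈ 0.5000
RHS = sin(x) + sin(y) ≈ 0.3660
Since 0.5000 ≠ 0.3660, the equation fails at this point, so it cannot hold for all real values of x and y for which both sides are defined.
The correct expansion is sin(x+y) = sin(x)cos(y) + cos(x)sin(y); sine is not additive.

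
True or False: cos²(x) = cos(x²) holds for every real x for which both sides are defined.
Claim: cos²(x) = cos(x²).
Test a specific point where both sides are defined: x = -π/3.
LHS = cos²(x) ≈ 0.2500
RHS = cos(x²) ≈ 0.4566
Since 0.2500 ≠ 0.4566, the equation fails at this point, so it cannot hold for every real x for which both sides are defined.
cos²(x) means (cos x)², squaring the output; cos(x²) squares the input. These are different functions.

Conclusion: False.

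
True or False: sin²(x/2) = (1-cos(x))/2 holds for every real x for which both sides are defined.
Claim: sin²(x/2) = (1-cos(x))/2.
Reasoning: Use cos(2θ) = 1 - 2sin²θ with θ = x/2: cos(x) = 1 - 2sin²(x/2). Solving for sin²(x/2) gives (1 - cos(x))/2.
So the two sides agree for every real x for which both sides are defined.

Conclusion: True.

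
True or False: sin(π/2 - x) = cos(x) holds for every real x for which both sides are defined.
True.

Claim: sin(π/2 - x) = cos(x).
Reasoning: Use sin(u - v) = sin(u)cos(v) - cos(u)sin(v) with u = π/2, v = x: sin(π/2)cos(x) - cos(π/2)sin(x) = 1·cos(x) - 0·sin(x) = cos(x).
So the two sides agree for every real x for which both sides are defined.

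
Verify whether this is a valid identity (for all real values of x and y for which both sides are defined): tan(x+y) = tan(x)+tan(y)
No, this is NOT an identity.

Claim: tan(x+y) = tan(x)+tan(y).
Test a specific point where both sides are defined: x = π/6, y = π/4.
LHS = tan(x+y) ≈ 3.7321
RHS = tan(x)+tan(y) ≈ 1.5774
Since 3.7321 ≠ 1.5774, the equation fails at this point, so it cannot hold for all real values of x and y for which both sides are defined.
The correct formula is tan(x+y) = (tan(x) + tan(y))/(1 - tan(x)tan(y)).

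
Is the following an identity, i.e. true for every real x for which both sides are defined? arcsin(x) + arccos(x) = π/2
Claim: arcsin(x) + arccos(x) = π/2.
Reasoning: Both sides are defined for -1 ≤ x ≤ 1. Let θ = arcsin(x), so sin θ = x and θ ∈ [-π/2, π/2]. Then cos(π/2 - θ) = sin θ = x and π/2 - θ ∈ [0, π], which is exactly the range of arccos, so arccos(x) = π/2 - θ. Adding: arcsin(x) + arccos(x) = θ + (π/2 - θ) = π/2.
So the two sides agree for every real x for which both sides are defined.

Conclusion: Yes, this is an identity.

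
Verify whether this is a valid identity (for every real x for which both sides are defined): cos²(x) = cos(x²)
Claim: cos²(x) = cos(x²).
Test a specific point where both sides are defined: x = -π/4.
LHS = cos²(x) ≈ 0.5000
RHS = cos(x²) ≈ 0.8157
Since 0.5000 ≠ 0.8157, the equation fails at this point, so it cannot hold for every real x for which both sides are defined.
cos²(x) means (cos x)², squaring the output; cos(x²) squares the input. These are different functions.

Conclusion: No, this is NOT an identity.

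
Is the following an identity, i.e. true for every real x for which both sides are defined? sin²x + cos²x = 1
Yes, this is an identity.

Claim: sin²x + cos²x = 1.
Reasoning: The point (cos x, sin x) lies on the unit circle X² + Y² = 1, so cos²x + sin²x = 1 for every real x.
So the two sides agree for every real x for which both sides are defined.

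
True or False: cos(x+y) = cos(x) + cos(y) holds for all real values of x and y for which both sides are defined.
Claim: cos(x+y) = cos(x) + cos(y).
Test a specific point where both sides are defined: x = π/4, y = π/3.
LHS = cos(x+y) ≈ -0.2588
RHS = cos(x) + cos(y) ≈ 1.2071
Since -0.2588 ≠ 1.2071, the equation fails at this point, so it cannot hold for all real values of x and y for which both sides are defined.
The correct expansion is cos(x+y) = cos(x)cos(y) - sin(x)sin(y); cosine is not additive.

Conclusion: False.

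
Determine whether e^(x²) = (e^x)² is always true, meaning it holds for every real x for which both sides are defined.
Claim: e^(x²) = (e^x)².
Test a specific point where both sides are defined: x = -3.
LHS = e^(x²) ≈ 8103.0839
RHS = (e^x)² ≈ 0.0025
Since 8103.0839 ≠ 0.0025, the equation fails at this point, so it cannot hold for every real x for which both sides are defined.
(e^x)² = e^(2x), and 2x ≠ x² in general.

Conclusion: No, this is NOT an identity.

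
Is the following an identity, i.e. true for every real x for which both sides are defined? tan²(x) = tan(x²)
Claim: tan²(x) = tan(x²).
Test a specific point where both sides are defined: x = π.
LHS = tan²(x) ≈ 0.0000
RHS = tan(x²) ≈ 0.4767
Since 0.0000 ≠ 0.4767, the equation fails at this point, so it cannot hold for every real x for which both sides are defined.
tan²(x) means (tan x)², squaring the output; tan(x²) squares the input. These are different functions.

Conclusion: No, this is NOT an identity.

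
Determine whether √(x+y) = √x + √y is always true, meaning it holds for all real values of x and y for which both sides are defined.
No, this is NOT an identity.

Claim: √(x+y) = √x + √y.
Test a specific point where both sides are defined: x = 1/2, y = 4.
LHS = √(x+y) ≈ 2.1213
RHS = √x + √y ≈ 2.7071
Since 2.1213 ≠ 2.7071, the equation fails at this point, so it cannot hold for all real values of x and y for which both sides are defined.
Squaring the right side gives x + 2√(xy) + y, not x + y.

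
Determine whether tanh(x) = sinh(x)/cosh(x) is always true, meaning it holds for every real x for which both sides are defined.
Yes, this is an identity.

Claim: tanh(x) = sinh(x)/cosh(x).
Reasoning: tanh(x) is defined as sinh(x)/cosh(x) = (e^x - e^-x)/(e^x + e^-x); cosh(x) ≥ 1 is never zero, so this holds for every real x.
So the two sides agree for every real x for which both sides are defined.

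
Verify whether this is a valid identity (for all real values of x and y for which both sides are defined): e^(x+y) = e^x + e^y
No, this is NOT an identity.

Claim: e^(x+y) = e^x + e^y.
Test a specific point where both sides are defined: x = -3, y = 3/2.
LHS = e^(x+y) ≈ 0.2231
RHS = e^x + e^y ≈ 4.5315
Since 0.2231 ≠ 4.5315, the equation fails at this point, so it cannot hold for all real values of x and y for which both sides are defined.
The correct rule is e^(x+y) = e^x · e^y (a product, not a sum).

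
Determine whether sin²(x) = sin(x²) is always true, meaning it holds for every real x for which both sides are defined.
Claim: sin²(x) = sin(x²).
Test a specific point where both sides are defined: x = -π/4.
LHS = sin²(x) ≈ 0.5000
RHS = sin(x²) ≈ 0.5785
Since 0.5000 ≠ 0.5785, the equation fails at this point, so it cannot hold for every real x for which both sides are defined.
sin²(x) means (sin x)², squaring the output; sin(x²) squares the input. These are different functions.

Conclusion: No, this is NOT an identity.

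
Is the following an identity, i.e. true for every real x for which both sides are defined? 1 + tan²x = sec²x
Yes, this is an identity.

Claim: 1 + tan²x = sec²x.
Reasoning: Start from sin²x + cos²x = 1 and divide every term by cos²x (allowed wherever tan x and sec x are defined): tan²x + 1 = 1/cos²x = sec²x.
So the two sides agree for every real x for which both sides are defined.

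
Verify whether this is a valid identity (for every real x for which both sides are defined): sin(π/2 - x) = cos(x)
Claim: sin(π/2 - x) = cos(x).
Reasoning: Use sin(u - v) = sin(u)cos(v) - cos(u)sin(v) with u = π/2, v = x: sin(π/2)cos(x) - cos(π/2)sin(x) = 1·cos(x) - 0·sin(x) = cos(x).
So the two sides agree for every real x for which both sides are defined.

Conclusion: Yes, this is an identity.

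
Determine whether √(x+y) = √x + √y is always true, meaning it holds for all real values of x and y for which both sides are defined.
Claim: √(x+y) = √x + √y.
Test a specific point where both sides are defined: x = 5, y = 2.
LHS = √(x+y) ≈ 2.6458
RHS = √x + √y ≈ 3.6503
Since 2.6458 ≠ 3.6503, the equation fails at this point, so it cannot hold for all real values of x and y for which both sides are defined.
Squaring the right side gives x + 2√(xy) + y, not x + y.

Conclusion: No, this is NOT an identity.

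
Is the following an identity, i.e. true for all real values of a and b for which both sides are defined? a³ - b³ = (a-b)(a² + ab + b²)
Yes, this is an identity.

Claim: a³ - b³ = (a-b)(a² + ab + b²).
Reasoning: Expand the right side: (a-b)(a² + ab + b²) = a³ + a²b + ab² - a²b - ab² - b³ = a³ - b³ (the middle terms cancel in pairs).
So the two sides agree for all real values of a and b for which both sides are defined.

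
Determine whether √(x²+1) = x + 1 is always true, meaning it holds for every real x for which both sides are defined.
No, this is NOT an identity.

Claim: √(x²+1) = x + 1.
Test a specific point where both sides are defined: x = 4.
LHS = √(x²+1) ≈ 4.1231
RHS = x + 1 ≈ 5.0000
Since 4.1231 ≠ 5.0000, the equation fails at this point, so it cannot hold for every real x for which both sides are defined.
(x+1)² = x² + 2x + 1 ≠ x² + 1 unless x = 0.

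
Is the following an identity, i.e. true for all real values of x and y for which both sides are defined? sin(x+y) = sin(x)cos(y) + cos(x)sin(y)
Yes, this is an identity.

Claim: sin(x+y) = sin(x)cos(y) + cos(x)sin(y).
Reasoning: By Euler's formula e^(i(x+y)) = e^(ix)·e^(iy) = (cos x + i·sin x)(cos y + i·sin y). The imaginary part of the left side is sin(x+y); the imaginary part of the product is sin(x)cos(y) + cos(x)sin(y).
So the two sides agree for all real values of x and y for which both sides are defined.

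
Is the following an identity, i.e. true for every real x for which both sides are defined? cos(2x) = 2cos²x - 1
Yes, this is an identity.

Claim: cos(2x) = 2cos²x - 1.
Reasoning: cos(2x) = cos²x - sin²x. Replace sin²x by 1 - cos²x: cos²x - (1 - cos²x) = 2cos²x - 1.
So the two sides agree for every real x for which both sides are defined.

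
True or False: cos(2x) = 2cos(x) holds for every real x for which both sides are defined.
False.

Claim: cos(2x) = 2cos(x).
Test a specific point where both sides are defined: x = π/3.
LHS = cos(2x) ≈ -0.5000
RHS = 2cos(x) ≈ 1.0000
Since -0.5000 ≠ 1.0000, the equation fails at this point, so it cannot hold for every real x for which both sides are defined.
The correct double-angle formula is cos(2x) = cos²x - sin²x.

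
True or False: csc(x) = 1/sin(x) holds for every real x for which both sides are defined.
True.

Claim: csc(x) = 1/sin(x).
Reasoning: csc(x) is by definition the reciprocal of sin(x), wherever sin(x) ≠ 0.
So the two sides agree for every real x for which both sides are defined.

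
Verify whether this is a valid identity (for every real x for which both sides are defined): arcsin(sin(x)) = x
Claim: arcsin(sin(x)) = x.
Test a specific point where both sides are defined: x = π.
LHS = arcsin(sin(x)) ≈ 0.0000
RHS = x ≈ 3.1416
Since 0.0000 ≠ 3.1416, the equation fails at this point, so it cannot hold for every real x for which both sides are defined.
arcsin only returns values in [-π/2, π/2], so arcsin(sin(x)) = x holds only for x in that interval, not for all real x.

Conclusion: No, this is NOT an identity.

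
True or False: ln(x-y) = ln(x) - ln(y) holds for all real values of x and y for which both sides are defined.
Claim: ln(x-y) = ln(x) - ln(y).
Test a specific point where both sides are defined: x = 3/2, y = 1.
LHS = ln(x-y) ≈ -0.6931
RHS = ln(x) - ln(y) ≈ 0.4055
Since -0.6931 ≠ 0.4055, the equation fails at this point, so it cannot hold for all real values of x and y for which both sides are defined.
ln(x) - ln(y) = ln(x/y), not ln(x-y).

Conclusion: False.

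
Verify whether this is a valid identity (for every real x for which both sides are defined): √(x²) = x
No, this is NOT an identity.

Claim: √(x²) = x.
Test a specific point where both sides are defined: x = -2.
LHS = √(x²) ≈ 2.0000
RHS = x ≈ -2.0000
Since 2.0000 ≠ -2.0000, the equation fails at this point, so it cannot hold for every real x for which both sides are defined.
√(x²) = |x|, which differs from x whenever x < 0 (both sides are defined for every real x).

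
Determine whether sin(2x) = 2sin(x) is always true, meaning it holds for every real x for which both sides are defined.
Claim: sin(2x) = 2sin(x).
Test a specific point where both sides are defined: x = 3π/4.
LHS = sin(2x) ≈ -1.0000
RHS = 2sin(x) ≈ 1.4142
Since -1.0000 ≠ 1.4142, the equation fails at this point, so it cannot hold for every real x for which both sides are defined.
The correct double-angle formula is sin(2x) = 2sin(x)cos(x).

Conclusion: No, this is NOT an identity.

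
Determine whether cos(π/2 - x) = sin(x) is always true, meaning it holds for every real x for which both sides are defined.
Yes, this is an identity.

Claim: cos(π/2 - x) = sin(x).
Reasoning: Use cos(u - v) = cos(u)cos(v) + sin(u)sin(v) with u = π/2, v = x: cos(π/2)cos(x) + sin(π/2)sin(x) = 0·cos(x) + 1·sin(x) = sin(x).
So the two sides agree for every real x for which both sides are defined.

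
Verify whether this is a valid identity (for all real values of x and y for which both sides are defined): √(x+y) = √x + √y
Claim: √(x+y) = √x + √y.
Test a specific point where both sides are defined: x = 1, y = 1.
LHS = √(x+y) ≈ 1.4142
RHS = √x + √y ≈ 2.0000
Since 1.4142 ≠ 2.0000, the equation fails at this point, so it cannot hold for all real values of x and y for which both sides are defined.
Squaring the right side gives x + 2√(xy) + y, not x + y.

Conclusion: No, this is NOT an identity.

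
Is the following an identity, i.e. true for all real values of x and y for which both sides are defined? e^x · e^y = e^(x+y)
Yes, this is an identity.

Claim: e^x · e^y = e^(x+y).
Reasoning: This is the law of exponents for a common base: multiplying powers adds exponents. E.g. from the series, (Σ x^j/j!)(Σ y^k/k!) = Σ_m (Σ_{j+k=m} x^j y^k/(j!k!)) = Σ_m (x+y)^m/m! by the binomial theorem.
So the two sides agree for all real values of x and y for which both sides are defined.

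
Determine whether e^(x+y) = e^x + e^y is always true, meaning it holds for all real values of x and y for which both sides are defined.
No, this is NOT an identity.

Claim: e^(x+y) = e^x + e^y.
Test a specific point where both sides are defined: x = -3, y = -2.
LHS = e^(x+y) ≈ 0.0067
RHS = e^x + e^y ≈ 0.1851
Since 0.0067 ≠ 0.1851, the equation fails at this point, so it cannot hold for all real values of x and y for which both sides are defined.
The correct rule is e^(x+y) = e^x · e^y (a product, not a sum).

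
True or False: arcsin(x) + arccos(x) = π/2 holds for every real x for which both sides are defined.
True.

Claim: arcsin(x) + arccos(x) = π/2.
Reasoning: Both sides are defined for -1 ≤ x ≤ 1. Let θ = arcsin(x), so sin θ = x and θ ∈ [-π/2, π/2]. Then cos(π/2 - θ) = sin θ = x and π/2 - θ ∈ [0, π], which is exactly the range of arccos, so arccos(x) = π/2 - θ. Adding: arcsin(x) + arccos(x) = θ + (π/2 - θ) = π/2.
So the two sides agree for every real x for which both sides are defined.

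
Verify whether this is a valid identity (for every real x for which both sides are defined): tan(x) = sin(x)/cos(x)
Yes, this is an identity.

Claim: tan(x) = sin(x)/cos(x).
Reasoning: For an angle x whose terminal point on the unit circle is (cos x, sin x), tan(x) is defined as the ratio (second coordinate)/(first coordinate) = sin(x)/cos(x), wherever cos(x) ≠ 0.
So the two sides agree for every real x for which both sides are defined.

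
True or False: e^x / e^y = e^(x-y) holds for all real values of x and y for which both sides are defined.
Claim: e^x / e^y = e^(x-y).
Reasoning: 1/e^y = e^(-y), so e^x / e^y = e^x · e^(-y) = e^(x + (-y)) = e^(x-y) by the product rule for exponents.
So the two sides agree for all real values of x and y for which both sides are defined.

Conclusion: True.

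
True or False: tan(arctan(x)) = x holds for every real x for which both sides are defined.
True.

Claim: tan(arctan(x)) = x.
Reasoning: For every real x, arctan(x) is by definition the angle in (-π/2, π/2) whose tangent equals x. Taking the tangent of that angle returns x.
So the two sides agree for every real x for which both sides are defined.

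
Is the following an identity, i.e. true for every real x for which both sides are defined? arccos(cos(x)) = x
No, this is NOT an identity.

Claim: arccos(cos(x)) = x.
Test a specific point where both sides are defined: x = -π/6.
LHS = arccos(cos(x)) ≈ 0.5236
RHS = x ≈ -0.5236
Since 0.5236 ≠ -0.5236, the equation fails at this point, so it cannot hold for every real x for which both sides are defined.
arccos only returns values in [0, π], so arccos(cos(x)) = x holds only for x in that interval, not for all real x.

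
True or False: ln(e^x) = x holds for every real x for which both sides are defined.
Claim: ln(e^x) = x.
Reasoning: ln is the inverse of the exponential: ln(e^x) asks for the exponent p with e^p = e^x, and since e^p is one-to-one that exponent is p = x.
So the two sides agree for every real x for which both sides are defined.

Conclusion: True.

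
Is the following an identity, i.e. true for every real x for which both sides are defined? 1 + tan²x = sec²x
Yes, this is an identity.

Claim: 1 + tan²x = sec²x.
Reasoning: Start from sin²x + cos²x = 1 and divide every term by cos²x (allowed wherever tan x and sec x are defined): tan²x + 1 = 1/cos²x = sec²x.
So the two sides agree for every real x for which both sides are defined.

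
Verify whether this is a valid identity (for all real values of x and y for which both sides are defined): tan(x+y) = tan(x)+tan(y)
Claim: tan(x+y) = tan(x)+tan(y).
Test a specific point where both sides are defined: x = π/6, y = -π/4.
LHS = tan(x+y) ≈ -0.2679
RHS = tan(x)+tan(y) ≈ -0.4226
Since -0.2679 ≠ -0.4226, the equation fails at this point, so it cannot hold for all real values of x and y for which both sides are defined.
The correct formula is tan(x+y) = (tan(x) + tan(y))/(1 - tan(x)tan(y)).

Conclusion: No, this is NOT an identity.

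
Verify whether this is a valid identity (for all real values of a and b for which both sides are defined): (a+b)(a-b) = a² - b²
Yes, this is an identity.

Claim: (a+b)(a-b) = a² - b².
Reasoning: Expand: (a+b)(a-b) = a² - ab + ba - b² = a² - b² (the cross terms cancel).
So the two sides agree for all real values of a and b for which both sides are defined.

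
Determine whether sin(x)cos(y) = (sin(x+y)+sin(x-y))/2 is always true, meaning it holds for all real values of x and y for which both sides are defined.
Claim: sin(x)cos(y) = (sin(x+y)+sin(x-y))/2.
Reasoning: sin(x+y) = sin(x)cos(y) + cos(x)sin(y) and sin(x-y) = sin(x)cos(y) - cos(x)sin(y). Adding, sin(x+y) + sin(x-y) = 2sin(x)cos(y); divide by 2.
So the two sides agree for all real values of x and y for which both sides are defined.

Conclusion: Yes, this is an identity.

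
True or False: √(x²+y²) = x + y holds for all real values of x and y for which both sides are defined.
Claim: √(x²+y²) = x + y.
Test a specific point where both sides are defined: x = 2, y = 2.
LHS = √(x²+y²) ≈ 2.8284
RHS = x + y ≈ 4.0000
Since 2.8284 ≠ 4.0000, the equation fails at this point, so it cannot hold for all real values of x and y for which both sides are defined.
(x+y)² = x² + 2xy + y², not x² + y², so the square root does not split this way.

Conclusion: False.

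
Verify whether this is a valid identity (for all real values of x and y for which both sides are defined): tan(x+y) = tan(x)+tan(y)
Claim: tan(x+y) = tan(x)+tan(y).
Test a specific point where both sides are defined: x = -π/3, y = -π/3.
LHS = tan(x+y) ≈ 1.7321
RHS = tan(x)+tan(y) ≈ -3.4641
Since 1.7321 ≠ -3.4641, the equation fails at this point, so it cannot hold for all real values of x and y for which both sides are defined.
The correct formula is tan(x+y) = (tan(x) + tan(y))/(1 - tan(x)tan(y)).

Conclusion: No, this is NOT an identity.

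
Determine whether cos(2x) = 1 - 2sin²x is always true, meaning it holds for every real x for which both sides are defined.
Claim: cos(2x) = 1 - 2sin²x.
Reasoning: cos(2x) = cos²x - sin²x. Replace cos²x by 1 - sin²x: (1 - sin²x) - sin²x = 1 - 2sin²x.
So the two sides agree for every real x for which both sides are defined.

Conclusion: Yes, this is an identity.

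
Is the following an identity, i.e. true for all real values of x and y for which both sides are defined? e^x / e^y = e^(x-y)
Yes, this is an identity.

Claim: e^x / e^y = e^(x-y).
Reasoning: 1/e^y = e^(-y), so e^x / e^y = e^x · e^(-y) = e^(x + (-y)) = e^(x-y) by the product rule for exponents.
So the two sides agree for all real values of x and y for which both sides are defined.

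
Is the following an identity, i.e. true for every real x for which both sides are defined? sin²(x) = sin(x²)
No, this is NOT an identity.

Claim: sin²(x) = sin(x²).
Test a specific point where both sides are defined: x = π/3.
LHS = sin²(x) ≈ 0.7500
RHS = sin(x²) ≈ 0.8897
Since 0.7500 ≠ 0.8897, the equation fails at this point, so it cannot hold for every real x for which both sides are defined.
sin²(x) means (sin x)², squaring the output; sin(x²) squares the input. These are different functions.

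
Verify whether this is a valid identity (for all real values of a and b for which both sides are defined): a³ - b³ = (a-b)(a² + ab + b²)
Yes, this is an identity.

Claim: a³ - b³ = (a-b)(a² + ab + b²).
Reasoning: Expand the right side: (a-b)(a² + ab + b²) = a³ + a²b + ab² - a²b - ab² - b³ = a³ - b³ (the middle terms cancel in pairs).
So the two sides agree for all real values of a and b for which both sides are defined.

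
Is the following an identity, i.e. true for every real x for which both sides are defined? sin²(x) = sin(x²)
No, this is NOT an identity.

Claim: sin²(x) = sin(x²).
Test a specific point where both sides are defined: x = -π/2.
LHS = sin²(x) ≈ 1.0000
RHS = sin(x²) ≈ 0.6243
Since 1.0000 ≠ 0.6243, the equation fails at this point, so it cannot hold for every real x for which both sides are defined.
sin²(x) means (sin x)², squaring the output; sin(x²) squares the input. These are different functions.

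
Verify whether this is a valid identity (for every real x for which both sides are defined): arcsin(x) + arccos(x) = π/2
Yes, this is an identity.

Claim: arcsin(x) + arccos(x) = π/2.
Reasoning: Both sides are defined for -1 ≤ x ≤ 1. Let θ = arcsin(x), so sin θ = x and θ ∈ [-π/2, π/2]. Then cos(π/2 - θ) = sin θ = x and π/2 - θ ∈ [0, π], which is exactly the range of arccos, so arccos(x) = π/2 - θ. Adding: arcsin(x) + arccos(x) = θ + (π/2 - θ) = π/2.
So the two sides agree for every real x for which both sides are defined.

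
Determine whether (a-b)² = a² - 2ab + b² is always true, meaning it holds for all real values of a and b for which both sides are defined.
Claim: (a-b)² = a² - 2ab + b².
Reasoning: Expand: (a-b)² = (a-b)(a-b) = a·a - a·b - b·a + b·b = a² - 2ab + b².
So the two sides agree for all real values of a and b for which both sides are defined.

Conclusion: Yes, this is an identity.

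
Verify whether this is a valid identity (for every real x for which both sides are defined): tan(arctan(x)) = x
Claim: tan(arctan(x)) = x.
Reasoning: For every real x, arctan(x) is by definition the angle in (-π/2, π/2) whose tangent equals x. Taking the tangent of that angle returns x.
So the two sides agree for every real x for which both sides are defined.

Conclusion: Yes, this is an identity.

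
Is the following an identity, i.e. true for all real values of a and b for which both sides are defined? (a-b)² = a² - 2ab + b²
Claim: (a-b)² = a² - 2ab + b².
Reasoning: Expand: (a-b)² = (a-b)(a-b) = a·a - a·b - b·a + b·b = a² - 2ab + b².
So the two sides agree for all real values of a and b for which both sides are defined.

Conclusion: Yes, this is an identity.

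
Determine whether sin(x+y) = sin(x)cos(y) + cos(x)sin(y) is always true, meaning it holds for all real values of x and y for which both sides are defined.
Yes, this is an identity.

Claim: sin(x+y) = sin(x)cos(y) + cos(x)sin(y).
Reasoning: By Euler's formula e^(i(x+y)) = e^(ix)·e^(iy) = (cos x + i·sin x)(cos y + i·sin y). The imaginary part of the left side is sin(x+y); the imaginary part of the product is sin(x)cos(y) + cos(x)sin(y).
So the two sides agree for all real values of x and y for which both sides are defined.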